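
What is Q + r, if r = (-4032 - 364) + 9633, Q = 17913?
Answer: 23150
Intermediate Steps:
r = 5237 (r = -4396 + 9633 = 5237)
Q + r = 17913 + 5237 = 23150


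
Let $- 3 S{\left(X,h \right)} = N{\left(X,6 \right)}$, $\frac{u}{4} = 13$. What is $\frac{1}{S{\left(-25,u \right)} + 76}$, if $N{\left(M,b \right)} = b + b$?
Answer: $\frac{1}{72} \approx 0.013889$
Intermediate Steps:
$u = 52$ ($u = 4 \cdot 13 = 52$)
$N{\left(M,b \right)} = 2 b$
$S{\left(X,h \right)} = -4$ ($S{\left(X,h \right)} = - \frac{2 \cdot 6}{3} = \left(- \frac{1}{3}\right) 12 = -4$)
$\frac{1}{S{\left(-25,u \right)} + 76} = \frac{1}{-4 + 76} = \frac{1}{72}$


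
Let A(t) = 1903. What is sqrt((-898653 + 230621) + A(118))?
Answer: I*sqrt(666129) ≈ 816.17*I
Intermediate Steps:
sqrt((-898653 + 230621) + A(118)) = sqrt((-898653 + 230621) + 1903) = sqrt(-668032 + 1903) = sqrt(-666129) = I*sqrt(666129)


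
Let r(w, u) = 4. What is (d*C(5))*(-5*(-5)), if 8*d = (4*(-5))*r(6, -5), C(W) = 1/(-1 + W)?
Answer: -125/2 ≈ -62.500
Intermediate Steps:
d = -10 (d = ((4*(-5))*4)/8 = (-20*4)/8 = (⅛)*(-80) = -10)
(d*C(5))*(-5*(-5)) = (-10/(-1 + 5))*(-5*(-5)) = -10/4*25 = -10*¼*25 = -5/2*25 = -125/2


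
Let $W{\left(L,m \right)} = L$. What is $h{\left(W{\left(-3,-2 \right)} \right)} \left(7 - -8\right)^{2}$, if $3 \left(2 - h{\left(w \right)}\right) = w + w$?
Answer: $900$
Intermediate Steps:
$h{\left(w \right)} = 2 - \frac{2 w}{3}$ ($h{\left(w \right)} = 2 - \frac{w + w}{3} = 2 - \frac{2 w}{3}$)
$h{\left(W{\left(-3,-2 \right)} \right)} \left(7 - -8\right)^{2} = \left(2 - -2\right) \left(7 - -8\right)^{2} = \left(2 + 2\right) \left(7 + 8\right)^{2} = 4 \cdot 15^{2} = 4 \cdot 225 = 900$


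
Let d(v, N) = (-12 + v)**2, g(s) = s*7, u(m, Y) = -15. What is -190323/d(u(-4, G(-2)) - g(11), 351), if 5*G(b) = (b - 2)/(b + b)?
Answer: -190323/10816 ≈ -17.596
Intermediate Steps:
G(b) = (-2 + b)/(10*b) (G(b) = ((b - 2)/(b + b))/5 = ((-2 + b)/((2*b)))/5 = ((-2 + b)*(1/(2*b)))/5 = ((-2 + b)/(2*b))/5 = (-2 + b)/(10*b))
g(s) = 7*s
-190323/d(u(-4, G(-2)) - g(11), 351) = -190323/(-12 + (-15 - 7*11))**2 = -190323/(-12 + (-15 - 1*77))**2 = -190323/(-12 + (-15 - 77))**2 = -190323/(-12 - 92)**2 = -190323/((-104)**2) = -190323/10816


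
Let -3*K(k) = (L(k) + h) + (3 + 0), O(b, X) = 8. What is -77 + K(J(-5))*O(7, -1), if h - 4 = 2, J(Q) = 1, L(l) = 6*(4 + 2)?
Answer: -197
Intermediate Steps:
L(l) = 36 (L(l) = 6*6 = 36)
h = 6 (h = 4 + 2 = 6)
K(k) = -15 (K(k) = -((36 + 6) + (3 + 0))/3 = -(42 + 3)/3 = -1/3*45 = -15)
-77 + K(J(-5))*O(7, -1) = -77 - 15*8 = -77 - 120 = -197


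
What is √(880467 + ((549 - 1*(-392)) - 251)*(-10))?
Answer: 3*√97063 ≈ 934.65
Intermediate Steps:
√(880467 + ((549 - 1*(-392)) - 251)*(-10)) = √(880467 + ((549 + 392) - 251)*(-10)) = √(880467 + (941 - 251)*(-10)) = √(880467 + 690*(-10)) = √(880467 - 6900) = √873567 = 3*√97063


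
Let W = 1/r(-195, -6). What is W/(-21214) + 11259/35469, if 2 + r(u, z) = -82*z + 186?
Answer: 17940166723/56516556824 ≈ 0.31743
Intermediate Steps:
r(u, z) = 184 - 82*z (r(u, z) = -2 + (-82*z + 186) = -2 + (186 - 82*z) = 184 - 82*z)
W = 1/676 (W = 1/(184 - 82*(-6)) = 1/(184 + 492) = 1/676 ≈ 0.0014793)
W/(-21214) + 11259/35469 = (1/676)/(-21214) + 11259/35469 = (1/676)*(-1/21214) + 11259*(1/35469) = -1/14340664 + 1251/3941 = 17940166723/56516556824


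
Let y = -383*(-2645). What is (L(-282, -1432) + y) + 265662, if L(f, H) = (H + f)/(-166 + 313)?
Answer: 187966745/147 ≈ 1.2787e+6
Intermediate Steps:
L(f, H) = H/147 + f/147 (L(f, H) = (H + f)/147 = (H + f)*(1/147) = H/147 + f/147)
y = 1013035
(L(-282, -1432) + y) + 265662 = (((1/147)*(-1432) + (1/147)*(-282)) + 1013035) + 265662 = ((-1432/147 - 94/49) + 1013035) + 265662 = (-1714/147 + 1013035) + 265662 = 148914431/147 + 265662 = 187966745/147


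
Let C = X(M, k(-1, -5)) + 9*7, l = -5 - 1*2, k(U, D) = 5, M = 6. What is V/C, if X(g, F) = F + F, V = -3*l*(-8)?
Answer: -168/73 ≈ -2.3014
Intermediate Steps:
l = -7 (l = -5 - 2 = -7)
V = -168 (V = -3*(-7)*(-8) = 21*(-8) = -168)
X(g, F) = 2*F
C = 73 (C = 2*5 + 9*7 = 10 + 63 = 73)
V/C = -168/73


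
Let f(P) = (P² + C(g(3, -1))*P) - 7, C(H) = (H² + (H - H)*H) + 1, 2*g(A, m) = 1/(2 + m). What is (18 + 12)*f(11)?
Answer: 7665/2 ≈ 3832.5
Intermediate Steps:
g(A, m) = 1/(2*(2 + m))
C(H) = 1 + H² (C(H) = (H² + 0*H) + 1 = (H² + 0) + 1 = H² + 1 = 1 + H²)
f(P) = -7 + P² + 5*P/4 (f(P) = (P² + (1 + (1/(2*(2 - 1)))²)*P) - 7 = (P² + (1 + ((½)/1)²)*P) - 7 = (P² + (1 + ((½)*1)²)*P) - 7 = (P² + (1 + (½)²)*P) - 7 = (P² + (1 + ¼)*P) - 7 = (P² + 5*P/4) - 7 = -7 + P² + 5*P/4)
(18 + 12)*f(11) = (18 + 12)*(-7 + 11² + (5/4)*11) = 30*(-7 + 121 + 55/4) = 30*(511/4) = 7665/2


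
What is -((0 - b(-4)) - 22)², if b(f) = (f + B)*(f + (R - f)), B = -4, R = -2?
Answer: -1444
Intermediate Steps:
b(f) = 8 - 2*f (b(f) = (f - 4)*(f + (-2 - f)) = (-4 + f)*(-2) = 8 - 2*f)
-((0 - b(-4)) - 22)² = -((0 - (8 - 2*(-4))) - 22)² = -((0 - (8 + 8)) - 22)² = -((0 - 1*16) - 22)² = -((0 - 16) - 22)² = -(-16 - 22)² = -1*(-38)² = -1*1444 = -1444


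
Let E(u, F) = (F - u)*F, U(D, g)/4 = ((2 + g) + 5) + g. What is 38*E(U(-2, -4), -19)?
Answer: 10830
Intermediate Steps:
U(D, g) = 28 + 8*g (U(D, g) = 4*(((2 + g) + 5) + g) = 4*((7 + g) + g) = 4*(7 + 2*g) = 28 + 8*g)
E(u, F) = F*(F - u)
38*E(U(-2, -4), -19) = 38*(-19*(-19 - (28 + 8*(-4)))) = 38*(-19*(-19 - (28 - 32))) = 38*(-19*(-19 - 1*(-4))) = 38*(-19*(-19 + 4)) = 38*(-19*(-15)) = 38*285 = 10830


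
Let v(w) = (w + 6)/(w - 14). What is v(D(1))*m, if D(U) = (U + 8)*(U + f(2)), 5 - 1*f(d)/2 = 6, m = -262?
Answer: -786/23 ≈ -34.174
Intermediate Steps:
f(d) = -2 (f(d) = 10 - 2*6 = 10 - 12 = -2)
D(U) = (-2 + U)*(8 + U) (D(U) = (U + 8)*(U - 2) = (8 + U)*(-2 + U) = (-2 + U)*(8 + U))
v(w) = (6 + w)/(-14 + w)
v(D(1))*m = ((6 + (-16 + 1² + 6*1))/(-14 + (-16 + 1² + 6*1)))*(-262) = ((6 + (-16 + 1 + 6))/(-14 + (-16 + 1 + 6)))*(-262) = ((6 - 9)/(-14 - 9))*(-262) = (-3/(-23))*(-262) = -1/23*(-3)*(-262) = (3/23)*(-262) = -786/23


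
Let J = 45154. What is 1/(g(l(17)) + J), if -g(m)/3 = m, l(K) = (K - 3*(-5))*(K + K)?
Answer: 1/41890 ≈ 2.3872e-5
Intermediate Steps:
l(K) = 2*K*(15 + K) (l(K) = (K + 15)*(2*K) = (15 + K)*(2*K) = 2*K*(15 + K))
g(m) = -3*m
1/(g(l(17)) + J) = 1/(-6*17*(15 + 17) + 45154) = 1/(-6*17*32 + 45154) = 1/(-3*1088 + 45154) = 1/(-3264 + 45154) = 1/41890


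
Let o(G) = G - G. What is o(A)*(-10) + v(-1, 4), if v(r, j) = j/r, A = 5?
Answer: -4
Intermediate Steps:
o(G) = 0
o(A)*(-10) + v(-1, 4) = 0*(-10) + 4/(-1) = 0 + 4*(-1) = 0 - 4 = -4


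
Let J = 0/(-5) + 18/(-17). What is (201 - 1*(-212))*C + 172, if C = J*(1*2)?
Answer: -11944/17 ≈ -702.59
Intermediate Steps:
J = -18/17 (J = 0*(-⅕) + 18*(-1/17) = 0 - 18/17 = -18/17 ≈ -1.0588)
C = -36/17 (C = -18*2/17 = -18/17*2 = -36/17 ≈ -2.1176)
(201 - 1*(-212))*C + 172 = (201 - 1*(-212))*(-36/17) + 172 = (201 + 212)*(-36/17) + 172 = 413*(-36/17) + 172 = -14868/17 + 172 = -11944/17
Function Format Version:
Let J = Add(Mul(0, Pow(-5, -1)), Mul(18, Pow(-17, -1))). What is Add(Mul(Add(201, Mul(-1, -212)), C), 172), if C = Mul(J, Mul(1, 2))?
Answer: Rational(-11944, 17) ≈ -702.59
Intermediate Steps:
J = Rational(-18, 17) (J = Add(Mul(0, Rational(-1, 5)), Mul(18, Rational(-1, 17))) = Add(0, Rational(-18, 17)) = Rational(-18, 17) ≈ -1.0588)
C = Rational(-36, 17) (C = Mul(Rational(-18, 17), Mul(1, 2)) = Mul(Rational(-18, 17), 2) = Rational(-36, 17) ≈ -2.1176)
Add(Mul(Add(201, Mul(-1, -212)), C), 172) = Add(Mul(Add(201, Mul(-1, -212)), Rational(-36, 17)), 172) = Add(Mul(Add(201, 212), Rational(-36, 17)), 172) = Add(Mul(413, Rational(-36, 17)), 172) = Add(Rational(-14868, 17), 172) = Rational(-11944, 17)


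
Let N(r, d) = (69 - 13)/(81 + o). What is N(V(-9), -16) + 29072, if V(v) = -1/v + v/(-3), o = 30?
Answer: 3227048/111 ≈ 29073.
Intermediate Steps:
V(v) = -1/v - v/3 (V(v) = -1/v + v*(-⅓) = -1/v - v/3)
N(r, d) = 56/111 (N(r, d) = (69 - 13)/(81 + 30) = 56/111)
N(V(-9), -16) + 29072 = 56/111 + 29072 = 3227048/111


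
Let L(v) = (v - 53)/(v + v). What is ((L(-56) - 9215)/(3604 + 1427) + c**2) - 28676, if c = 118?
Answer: -8313370915/563472 ≈ -14754.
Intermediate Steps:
L(v) = (-53 + v)/(2*v) (L(v) = (-53 + v)/((2*v)) = (-53 + v)*(1/(2*v)) = (-53 + v)/(2*v))
((L(-56) - 9215)/(3604 + 1427) + c**2) - 28676 = (((1/2)*(-53 - 56)/(-56) - 9215)/(3604 + 1427) + 118**2) - 28676 = (((1/2)*(-1/56)*(-109) - 9215)/5031 + 13924) - 28676 = ((109/112 - 9215)*(1/5031) + 13924) - 28676 = (-1031971/112*1/5031 + 13924) - 28676 = (-1031971/563472 + 13924) - 28676 = 7844752157/563472 - 28676 = -8313370915/563472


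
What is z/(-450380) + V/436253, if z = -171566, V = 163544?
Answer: 74251564459/98239813070 ≈ 0.75582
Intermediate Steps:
z/(-450380) + V/436253 = -171566/(-450380) + 163544/436253 = -171566*(-1/450380) + 163544*(1/436253) = 85783/225190 + 163544/436253 = 74251564459/98239813070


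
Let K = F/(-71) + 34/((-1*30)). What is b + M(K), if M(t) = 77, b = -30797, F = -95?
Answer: -30720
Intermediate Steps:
K = 218/1065 (K = -95/(-71) + 34/((-1*30)) = -95*(-1/71) + 34/(-30) = 95/71 + 34*(-1/30) = 95/71 - 17/15 = 218/1065 ≈ 0.20469)
b + M(K) = -30797 + 77 = -30720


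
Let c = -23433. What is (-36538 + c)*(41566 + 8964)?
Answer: -3030334630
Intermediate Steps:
(-36538 + c)*(41566 + 8964) = (-36538 - 23433)*(41566 + 8964) = -59971*50530 = -3030334630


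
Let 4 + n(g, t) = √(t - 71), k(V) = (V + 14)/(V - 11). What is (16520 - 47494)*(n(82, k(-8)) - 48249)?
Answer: 1494588422 - 30974*I*√25745/19 ≈ 1.4946e+9 - 2.6157e+5*I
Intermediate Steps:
k(V) = (14 + V)/(-11 + V)
n(g, t) = -4 + √(-71 + t) (n(g, t) = -4 + √(t - 71) = -4 + √(-71 + t))
(16520 - 47494)*(n(82, k(-8)) - 48249) = (16520 - 47494)*((-4 + √(-71 + (14 - 8)/(-11 - 8))) - 48249) = -30974*((-4 + √(-71 + 6/(-19))) - 48249) = -30974*((-4 + √(-71 - 1/19*6)) - 48249) = -30974*((-4 + √(-71 - 6/19)) - 48249) = -30974*((-4 + √(-1355/19)) - 48249) = -30974*((-4 + I*√25745/19) - 48249) = -30974*(-48253 + I*√25745/19) = 1494588422 - 30974*I*√25745/19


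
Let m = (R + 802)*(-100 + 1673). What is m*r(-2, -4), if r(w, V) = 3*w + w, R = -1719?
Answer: 11539528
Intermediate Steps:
m = -1442441 (m = (-1719 + 802)*(-100 + 1673) = -917*1573 = -1442441)
r(w, V) = 4*w
m*r(-2, -4) = -5769764*(-2) = -1442441*(-8) = 11539528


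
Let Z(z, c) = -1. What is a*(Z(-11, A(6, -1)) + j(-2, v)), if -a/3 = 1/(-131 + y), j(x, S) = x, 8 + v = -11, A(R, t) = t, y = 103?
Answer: -9/28 ≈ -0.32143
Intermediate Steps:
v = -19 (v = -8 - 11 = -19)
a = 3/28 (a = -3/(-131 + 103) = -3/(-28) = -3*(-1/28) = 3/28 ≈ 0.10714)
a*(Z(-11, A(6, -1)) + j(-2, v)) = 3*(-1 - 2)/28 = (3/28)*(-3) = -9/28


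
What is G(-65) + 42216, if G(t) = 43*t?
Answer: 39421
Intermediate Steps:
G(-65) + 42216 = 43*(-65) + 42216 = -2795 + 42216 = 39421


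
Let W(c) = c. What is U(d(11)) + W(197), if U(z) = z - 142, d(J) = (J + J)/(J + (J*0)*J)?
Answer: 57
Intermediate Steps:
d(J) = 2 (d(J) = (2*J)/(J + 0*J) = (2*J)/(J + 0) = (2*J)/J = 2)
U(z) = -142 + z
U(d(11)) + W(197) = (-142 + 2) + 197 = -140 + 197 = 57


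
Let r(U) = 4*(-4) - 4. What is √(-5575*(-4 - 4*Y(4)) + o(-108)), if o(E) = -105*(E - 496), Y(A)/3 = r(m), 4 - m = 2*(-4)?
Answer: 2*I*√313070 ≈ 1119.1*I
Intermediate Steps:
m = 12 (m = 4 - 2*(-4) = 4 - 1*(-8) = 4 + 8 = 12)
r(U) = -20 (r(U) = -16 - 4 = -20)
Y(A) = -60 (Y(A) = 3*(-20) = -60)
o(E) = 52080 - 105*E (o(E) = -105*(-496 + E) = 52080 - 105*E)
√(-5575*(-4 - 4*Y(4)) + o(-108)) = √(-5575*(-4 - 4*(-60)) + (52080 - 105*(-108))) = √(-5575*(-4 + 240) + (52080 + 11340)) = √(-5575*236 + 63420) = √(-1315700 + 63420) = √(-1252280) = 2*I*√313070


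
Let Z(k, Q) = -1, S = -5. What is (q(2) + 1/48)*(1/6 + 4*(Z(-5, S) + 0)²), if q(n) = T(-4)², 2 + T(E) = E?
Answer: 43225/288 ≈ 150.09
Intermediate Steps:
T(E) = -2 + E
q(n) = 36 (q(n) = (-2 - 4)² = (-6)² = 36)
(q(2) + 1/48)*(1/6 + 4*(Z(-5, S) + 0)²) = (36 + 1/48)*(1/6 + 4*(-1 + 0)²) = (36 + 1/48)*(⅙ + 4*(-1)²) = 1729*(⅙ + 4*1)/48 = 1729*(⅙ + 4)/48 = (1729/48)*(25/6) = 43225/288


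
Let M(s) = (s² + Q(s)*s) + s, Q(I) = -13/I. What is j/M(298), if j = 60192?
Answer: 5472/8099 ≈ 0.67564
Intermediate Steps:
M(s) = -13 + s + s² (M(s) = (s² + (-13/s)*s) + s = (s² - 13) + s = (-13 + s²) + s = -13 + s + s²)
j/M(298) = 60192/(-13 + 298*(1 + 298)) = 60192/(-13 + 298*299) = 60192/(-13 + 89102) = 60192/89089 = 60192*(1/89089) = 5472/8099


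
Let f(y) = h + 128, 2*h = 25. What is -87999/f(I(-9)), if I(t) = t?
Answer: -175998/281 ≈ -626.33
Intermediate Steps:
h = 25/2 (h = (½)*25 = 25/2 ≈ 12.500)
f(y) = 281/2 (f(y) = 25/2 + 128 = 281/2)
-87999/f(I(-9)) = -87999/281/2 = -87999*2/281 = -175998/281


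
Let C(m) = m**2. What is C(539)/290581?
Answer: 290521/290581 ≈ 0.99979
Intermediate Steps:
C(539)/290581 = 539**2/290581 = 290521*(1/290581) = 290521/290581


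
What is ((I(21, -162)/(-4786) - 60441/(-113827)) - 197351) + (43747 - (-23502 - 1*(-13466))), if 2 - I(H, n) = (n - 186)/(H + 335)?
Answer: -6960878234536585/48485065958 ≈ -1.4357e+5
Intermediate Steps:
I(H, n) = 2 - (-186 + n)/(335 + H) (I(H, n) = 2 - (n - 186)/(H + 335) = 2 - (-186 + n)/(335 + H))
((I(21, -162)/(-4786) - 60441/(-113827)) - 197351) + (43747 - (-23502 - 1*(-13466))) = ((((856 - 1*(-162) + 2*21)/(335 + 21))/(-4786) - 60441/(-113827)) - 197351) + (43747 - (-23502 - 1*(-13466))) = ((((856 + 162 + 42)/356)*(-1/4786) - 60441*(-1/113827)) - 197351) + (43747 - (-23502 + 13466)) = ((((1/356)*1060)*(-1/4786) + 60441/113827) - 197351) + (43747 - 1*(-10036)) = (((265/89)*(-1/4786) + 60441/113827) - 197351) + (43747 + 10036) = ((-265/425954 + 60441/113827) - 197351) + 53783 = (25714921559/48485065958 - 197351) + 53783 = -9568550536955699/48485065958 + 53783 = -6960878234536585/48485065958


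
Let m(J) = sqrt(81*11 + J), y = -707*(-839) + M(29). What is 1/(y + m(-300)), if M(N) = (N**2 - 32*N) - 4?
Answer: 197694/117248752711 - sqrt(591)/351746258133 ≈ 1.6860e-6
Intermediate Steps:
M(N) = -4 + N**2 - 32*N
y = 593082 (y = -707*(-839) + (-4 + 29**2 - 32*29) = 593173 + (-4 + 841 - 928) = 593173 - 91 = 593082)
m(J) = sqrt(891 + J)
1/(y + m(-300)) = 1/(593082 + sqrt(891 - 300)) = 1/(593082 + sqrt(591))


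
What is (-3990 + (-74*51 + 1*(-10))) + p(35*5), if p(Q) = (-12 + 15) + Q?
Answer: -7596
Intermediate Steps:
p(Q) = 3 + Q
(-3990 + (-74*51 + 1*(-10))) + p(35*5) = (-3990 + (-74*51 + 1*(-10))) + (3 + 35*5) = (-3990 + (-3774 - 10)) + (3 + 175) = (-3990 - 3784) + 178 = -7774 + 178 = -7596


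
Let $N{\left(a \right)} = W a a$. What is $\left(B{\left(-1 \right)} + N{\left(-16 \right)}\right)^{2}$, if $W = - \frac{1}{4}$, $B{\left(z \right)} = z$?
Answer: $4225$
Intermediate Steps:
$W = - \frac{1}{4}$ ($W = \left(-1\right) \frac{1}{4} = - \frac{1}{4} \approx -0.25$)
$N{\left(a \right)} = - \frac{a^{2}}{4}$ ($N{\left(a \right)} = - \frac{a}{4} a = - \frac{a^{2}}{4}$)
$\left(B{\left(-1 \right)} + N{\left(-16 \right)}\right)^{2} = \left(-1 - \frac{\left(-16\right)^{2}}{4}\right)^{2} = \left(-1 - 64\right)^{2} = \left(-65\right)^{2} = 4225$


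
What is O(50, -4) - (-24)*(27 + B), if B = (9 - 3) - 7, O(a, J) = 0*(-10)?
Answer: 624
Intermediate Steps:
O(a, J) = 0
B = -1 (B = 6 - 7 = -1)
O(50, -4) - (-24)*(27 + B) = 0 - (-24)*(27 - 1) = 0 - (-24)*26 = 0 - 1*(-624) = 0 + 624 = 624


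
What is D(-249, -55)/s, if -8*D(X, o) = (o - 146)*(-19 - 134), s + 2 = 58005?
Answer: -30753/464024 ≈ -0.066275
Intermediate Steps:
s = 58003 (s = -2 + 58005 = 58003)
D(X, o) = -11169/4 + 153*o/8 (D(X, o) = -(o - 146)*(-19 - 134)/8 = -(-146 + o)*(-153)/8 = -(22338 - 153*o)/8 = -11169/4 + 153*o/8)
D(-249, -55)/s = (-11169/4 + (153/8)*(-55))/58003 = (-11169/4 - 8415/8)*(1/58003) = -30753/8*1/58003 = -30753/464024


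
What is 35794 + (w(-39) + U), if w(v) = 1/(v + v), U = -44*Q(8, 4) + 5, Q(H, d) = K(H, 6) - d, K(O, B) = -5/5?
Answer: 2809481/78 ≈ 36019.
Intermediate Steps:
K(O, B) = -1 (K(O, B) = -5*1/5 = -1)
Q(H, d) = -1 - d
U = 225 (U = -44*(-1 - 1*4) + 5 = -44*(-1 - 4) + 5 = -44*(-5) + 5 = 220 + 5 = 225)
w(v) = 1/(2*v)
35794 + (w(-39) + U) = 35794 + ((1/2)/(-39) + 225) = 35794 + ((1/2)*(-1/39) + 225) = 35794 + (-1/78 + 225) = 35794 + 17549/78 = 2809481/78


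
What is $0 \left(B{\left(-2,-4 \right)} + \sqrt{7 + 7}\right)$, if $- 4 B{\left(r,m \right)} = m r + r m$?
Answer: $0$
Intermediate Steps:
$B{\left(r,m \right)} = - \frac{m r}{2}$ ($B{\left(r,m \right)} = - \frac{m r + r m}{4} = - \frac{m r + m r}{4} = - \frac{2 m r}{4} = - \frac{m r}{2}$)
$0 \left(B{\left(-2,-4 \right)} + \sqrt{7 + 7}\right) = 0 \left(\left(- \frac{1}{2}\right) \left(-4\right) \left(-2\right) + \sqrt{7 + 7}\right) = 0 \left(-4 + \sqrt{14}\right) = 0$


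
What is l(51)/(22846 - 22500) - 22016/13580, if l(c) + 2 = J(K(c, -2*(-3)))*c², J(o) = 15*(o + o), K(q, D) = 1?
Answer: 131500338/587335 ≈ 223.89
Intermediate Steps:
J(o) = 30*o (J(o) = 15*(2*o) = 30*o)
l(c) = -2 + 30*c² (l(c) = -2 + (30*1)*c² = -2 + 30*c²)
l(51)/(22846 - 22500) - 22016/13580 = (-2 + 30*51²)/(22846 - 22500) - 22016/13580 = (-2 + 30*2601)/346 - 22016*1/13580 = (-2 + 78030)*(1/346) - 5504/3395 = 78028*(1/346) - 5504/3395 = 39014/173 - 5504/3395 = 131500338/587335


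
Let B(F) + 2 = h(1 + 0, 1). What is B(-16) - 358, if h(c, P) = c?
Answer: -359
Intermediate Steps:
B(F) = -1 (B(F) = -2 + (1 + 0) = -2 + 1 = -1)
B(-16) - 358 = -1 - 358 = -359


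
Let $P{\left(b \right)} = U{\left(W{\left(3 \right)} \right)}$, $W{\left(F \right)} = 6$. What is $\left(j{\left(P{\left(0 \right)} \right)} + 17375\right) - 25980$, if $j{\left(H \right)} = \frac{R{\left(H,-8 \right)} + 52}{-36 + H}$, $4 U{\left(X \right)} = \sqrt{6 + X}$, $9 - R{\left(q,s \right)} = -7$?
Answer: $- \frac{14864099}{1727} - \frac{136 \sqrt{3}}{5181} \approx -8606.9$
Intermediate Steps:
$R{\left(q,s \right)} = 16$ ($R{\left(q,s \right)} = 9 - -7 = 9 + 7 = 16$)
$U{\left(X \right)} = \frac{\sqrt{6 + X}}{4}$
$P{\left(b \right)} = \frac{\sqrt{3}}{2}$ ($P{\left(b \right)} = \frac{\sqrt{6 + 6}}{4} = \frac{\sqrt{12}}{4} = \frac{2 \sqrt{3}}{4} = \frac{\sqrt{3}}{2}$)
$j{\left(H \right)} = \frac{68}{-36 + H}$ ($j{\left(H \right)} = \frac{16 + 52}{-36 + H} = \frac{68}{-36 + H}$)
$\left(j{\left(P{\left(0 \right)} \right)} + 17375\right) - 25980 = \left(\frac{68}{-36 + \frac{\sqrt{3}}{2}} + 17375\right) - 25980 = \left(17375 + \frac{68}{-36 + \frac{\sqrt{3}}{2}}\right) - 25980 = -8605 + \frac{68}{-36 + \frac{\sqrt{3}}{2}}$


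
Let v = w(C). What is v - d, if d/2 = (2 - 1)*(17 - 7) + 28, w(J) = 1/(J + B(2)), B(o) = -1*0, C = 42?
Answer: -3191/42 ≈ -75.976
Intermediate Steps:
B(o) = 0
w(J) = 1/J (w(J) = 1/(J + 0) = 1/J)
v = 1/42 ≈ 0.023810
d = 76 (d = 2*((2 - 1)*(17 - 7) + 28) = 2*(1*10 + 28) = 2*(10 + 28) = 2*38 = 76)
v - d = 1/42 - 1*76 = 1/42 - 76 = -3191/42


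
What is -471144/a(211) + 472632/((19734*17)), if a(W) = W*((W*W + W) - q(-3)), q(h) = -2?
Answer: 358587954128/263877880981 ≈ 1.3589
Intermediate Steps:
a(W) = W*(2 + W + W**2) (a(W) = W*((W*W + W) - 1*(-2)) = W*((W**2 + W) + 2) = W*((W + W**2) + 2) = W*(2 + W + W**2))
-471144/a(211) + 472632/((19734*17)) = -471144*1/(211*(2 + 211 + 211**2)) + 472632/((19734*17)) = -471144*1/(211*(2 + 211 + 44521)) + 472632/335478 = -471144/(211*44734) + 472632*(1/335478) = -471144/9438874 + 78772/55913 = -471144*1/9438874 + 78772/55913 = -235572/4719437 + 78772/55913 = 358587954128/263877880981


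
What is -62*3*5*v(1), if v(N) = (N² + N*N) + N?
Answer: -2790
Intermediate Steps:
v(N) = N + 2*N² (v(N) = (N² + N²) + N = 2*N² + N = N + 2*N²)
-62*3*5*v(1) = -62*3*5*1*(1 + 2*1) = -930*1*(1 + 2) = -930*1*3 = -930*3 = -62*45 = -2790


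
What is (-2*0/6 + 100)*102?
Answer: 10200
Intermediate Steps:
(-2*0/6 + 100)*102 = (0*(⅙) + 100)*102 = (0 + 100)*102 = 100*102 = 10200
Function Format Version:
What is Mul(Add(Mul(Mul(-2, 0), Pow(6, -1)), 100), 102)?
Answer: 10200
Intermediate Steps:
Mul(Add(Mul(Mul(-2, 0), Pow(6, -1)), 100), 102) = Mul(Add(Mul(0, Rational(1, 6)), 100), 102) = Mul(Add(0, 100), 102) = Mul(100, 102) = 10200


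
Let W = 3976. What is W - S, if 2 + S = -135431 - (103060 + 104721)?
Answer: 347190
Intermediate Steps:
S = -343214 (S = -2 + (-135431 - (103060 + 104721)) = -2 + (-135431 - 1*207781) = -2 + (-135431 - 207781) = -2 - 343212 = -343214)
W - S = 3976 - 1*(-343214) = 3976 + 343214 = 347190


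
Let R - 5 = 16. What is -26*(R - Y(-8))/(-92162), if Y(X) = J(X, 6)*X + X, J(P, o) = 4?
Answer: 793/46081 ≈ 0.017209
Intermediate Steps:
R = 21 (R = 5 + 16 = 21)
Y(X) = 5*X (Y(X) = 4*X + X = 5*X)
-26*(R - Y(-8))/(-92162) = -26*(21 - 5*(-8))/(-92162) = -26*(21 - 1*(-40))*(-1/92162) = -26*(21 + 40)*(-1/92162) = -26*61*(-1/92162) = -1586*(-1/92162) = 793/46081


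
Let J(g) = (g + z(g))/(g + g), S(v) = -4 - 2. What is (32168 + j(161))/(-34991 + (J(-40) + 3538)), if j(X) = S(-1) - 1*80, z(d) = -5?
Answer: -513312/503239 ≈ -1.0200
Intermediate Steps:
S(v) = -6
j(X) = -86 (j(X) = -6 - 1*80 = -6 - 80 = -86)
J(g) = (-5 + g)/(2*g) (J(g) = (g - 5)/(g + g) = (-5 + g)/((2*g)) = (-5 + g)*(1/(2*g)) = (-5 + g)/(2*g))
(32168 + j(161))/(-34991 + (J(-40) + 3538)) = (32168 - 86)/(-34991 + ((½)*(-5 - 40)/(-40) + 3538)) = 32082/(-34991 + ((½)*(-1/40)*(-45) + 3538)) = 32082/(-34991 + (9/16 + 3538)) = 32082/(-34991 + 56617/16) = 32082/(-503239/16) = 32082*(-16/503239) = -513312/503239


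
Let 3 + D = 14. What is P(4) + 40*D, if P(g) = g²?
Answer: 456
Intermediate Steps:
D = 11 (D = -3 + 14 = 11)
P(4) + 40*D = 4² + 40*11 = 16 + 440 = 456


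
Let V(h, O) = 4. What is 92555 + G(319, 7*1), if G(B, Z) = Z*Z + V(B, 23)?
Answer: 92608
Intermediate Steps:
G(B, Z) = 4 + Z**2 (G(B, Z) = Z*Z + 4 = Z**2 + 4 = 4 + Z**2)
92555 + G(319, 7*1) = 92555 + (4 + (7*1)**2) = 92555 + (4 + 7**2) = 92555 + (4 + 49) = 92555 + 53 = 92608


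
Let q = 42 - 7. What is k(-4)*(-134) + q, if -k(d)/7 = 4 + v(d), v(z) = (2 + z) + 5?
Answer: 6601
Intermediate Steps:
v(z) = 7 + z
q = 35
k(d) = -77 - 7*d (k(d) = -7*(4 + (7 + d)) = -7*(11 + d) = -77 - 7*d)
k(-4)*(-134) + q = (-77 - 7*(-4))*(-134) + 35 = (-77 + 28)*(-134) + 35 = -49*(-134) + 35 = 6566 + 35 = 6601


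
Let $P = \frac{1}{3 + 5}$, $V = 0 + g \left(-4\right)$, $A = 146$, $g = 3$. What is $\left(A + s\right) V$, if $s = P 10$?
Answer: $-1767$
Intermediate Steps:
$V = -12$ ($V = 0 + 3 \left(-4\right) = 0 - 12 = -12$)
$P = \frac{1}{8} \approx 0.125$
$s = \frac{5}{4}$ ($s = \frac{1}{8} \cdot 10 = \frac{5}{4} \approx 1.25$)
$\left(A + s\right) V = \left(146 + \frac{5}{4}\right) \left(-12\right) = \frac{589}{4} \left(-12\right) = -1767$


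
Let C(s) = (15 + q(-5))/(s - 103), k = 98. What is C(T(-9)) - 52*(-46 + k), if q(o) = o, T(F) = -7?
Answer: -29745/11 ≈ -2704.1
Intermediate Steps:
C(s) = 10/(-103 + s) (C(s) = (15 - 5)/(s - 103) = 10/(-103 + s))
C(T(-9)) - 52*(-46 + k) = 10/(-103 - 7) - 52*(-46 + 98) = 10/(-110) - 52*52 = 10*(-1/110) - 2704 = -1/11 - 2704 = -29745/11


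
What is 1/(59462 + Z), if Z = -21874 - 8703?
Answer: 1/28885 ≈ 3.4620e-5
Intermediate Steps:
Z = -30577
1/(59462 + Z) = 1/(59462 - 30577) = 1/28885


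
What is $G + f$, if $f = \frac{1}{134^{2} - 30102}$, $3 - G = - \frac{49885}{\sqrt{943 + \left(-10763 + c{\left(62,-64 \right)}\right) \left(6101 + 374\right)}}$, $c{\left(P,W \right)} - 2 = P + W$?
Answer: $\frac{36437}{12146} - \frac{49885 i \sqrt{69689482}}{69689482} \approx 2.9999 - 5.9757 i$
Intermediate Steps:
$c{\left(P,W \right)} = 2 + P + W$ ($c{\left(P,W \right)} = 2 + \left(P + W\right) = 2 + P + W$)
$G = 3 - \frac{49885 i \sqrt{69689482}}{69689482}$ ($G = 3 - - \frac{49885}{\sqrt{943 + \left(-10763 + \left(2 + 62 - 64\right)\right) \left(6101 + 374\right)}} = 3 - - \frac{49885}{\sqrt{943 + \left(-10763 + 0\right) 6475}} = 3 - - \frac{49885}{\sqrt{943 - 69690425}} = 3 - - \frac{49885}{\sqrt{-69689482}} = 3 - - \frac{49885}{i \sqrt{69689482}} = 3 - - 49885 \left(- \frac{i \sqrt{69689482}}{69689482}\right) = 3 - \frac{49885 i \sqrt{69689482}}{69689482} \approx 3.0 - 5.9757 i$)
$f = - \frac{1}{12146}$ ($f = \frac{1}{17956 - 30102} = \frac{1}{-12146} = - \frac{1}{12146} \approx -8.2332 \cdot 10^{-5}$)
$G + f = \left(3 - \frac{49885 i \sqrt{69689482}}{69689482}\right) - \frac{1}{12146} = \frac{36437}{12146} - \frac{49885 i \sqrt{69689482}}{69689482}$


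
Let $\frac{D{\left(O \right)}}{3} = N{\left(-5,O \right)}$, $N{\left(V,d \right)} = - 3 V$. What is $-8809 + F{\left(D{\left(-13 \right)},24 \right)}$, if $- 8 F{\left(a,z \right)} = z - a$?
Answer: $- \frac{70451}{8} \approx -8806.4$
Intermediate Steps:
$D{\left(O \right)} = 45$ ($D{\left(O \right)} = 3 \left(\left(-3\right) \left(-5\right)\right) = 3 \cdot 15 = 45$)
$F{\left(a,z \right)} = - \frac{z}{8} + \frac{a}{8}$ ($F{\left(a,z \right)} = - \frac{z - a}{8} = - \frac{z}{8} + \frac{a}{8}$)
$-8809 + F{\left(D{\left(-13 \right)},24 \right)} = -8809 + \left(\left(- \frac{1}{8}\right) 24 + \frac{1}{8} \cdot 45\right) = -8809 + \left(-3 + \frac{45}{8}\right) = -8809 + \frac{21}{8} = - \frac{70451}{8}$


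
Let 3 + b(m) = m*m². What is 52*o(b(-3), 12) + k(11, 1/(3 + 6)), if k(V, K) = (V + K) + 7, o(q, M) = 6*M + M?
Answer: 39475/9 ≈ 4386.1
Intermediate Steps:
b(m) = -3 + m³ (b(m) = -3 + m*m² = -3 + m³)
o(q, M) = 7*M
k(V, K) = 7 + K + V (k(V, K) = (K + V) + 7 = 7 + K + V)
52*o(b(-3), 12) + k(11, 1/(3 + 6)) = 52*(7*12) + (7 + 1/(3 + 6) + 11) = 52*84 + (7 + 1/9 + 11) = 4368 + (7 + ⅑ + 11) = 4368 + 163/9 = 39475/9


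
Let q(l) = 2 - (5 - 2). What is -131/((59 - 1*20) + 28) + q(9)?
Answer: -198/67 ≈ -2.9552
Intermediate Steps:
q(l) = -1 (q(l) = 2 - 1*3 = 2 - 3 = -1)
-131/((59 - 1*20) + 28) + q(9) = -131/((59 - 1*20) + 28) - 1 = -131/((59 - 20) + 28) - 1 = -131/(39 + 28) - 1 = -131/67 - 1 = -198/67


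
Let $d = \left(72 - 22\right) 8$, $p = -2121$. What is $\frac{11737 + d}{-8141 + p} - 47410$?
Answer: $- \frac{486533557}{10262} \approx -47411.0$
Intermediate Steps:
$d = 400$ ($d = 50 \cdot 8 = 400$)
$\frac{11737 + d}{-8141 + p} - 47410 = \frac{11737 + 400}{-8141 - 2121} - 47410 = \frac{12137}{-10262} - 47410 = 12137 \left(- \frac{1}{10262}\right) - 47410 = - \frac{12137}{10262} - 47410 = - \frac{486533557}{10262}$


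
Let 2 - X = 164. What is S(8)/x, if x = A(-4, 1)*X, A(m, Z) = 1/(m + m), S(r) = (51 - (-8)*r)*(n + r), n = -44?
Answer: -1840/9 ≈ -204.44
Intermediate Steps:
X = -162 (X = 2 - 1*164 = 2 - 164 = -162)
S(r) = (-44 + r)*(51 + 8*r) (S(r) = (51 - (-8)*r)*(-44 + r) = (51 + 8*r)*(-44 + r) = (-44 + r)*(51 + 8*r))
A(m, Z) = 1/(2*m)
x = 81/4 (x = ((½)/(-4))*(-162) = ((½)*(-¼))*(-162) = -⅛*(-162) = 81/4 ≈ 20.250)
S(8)/x = (-2244 - 301*8 + 8*8²)/(81/4) = (-2244 - 2408 + 8*64)*(4/81) = (-2244 - 2408 + 512)*(4/81) = -4140*4/81 = -1840/9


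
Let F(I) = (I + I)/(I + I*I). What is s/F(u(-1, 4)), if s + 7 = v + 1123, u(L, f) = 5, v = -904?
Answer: 636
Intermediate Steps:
s = 212 (s = -7 + (-904 + 1123) = -7 + 219 = 212)
F(I) = 2*I/(I + I²) (F(I) = (2*I)/(I + I²) = 2*I/(I + I²))
s/F(u(-1, 4)) = 212/((2/(1 + 5))) = 212/((2/6)) = 212/((2*(⅙))) = 212/(⅓) = 212*3 = 636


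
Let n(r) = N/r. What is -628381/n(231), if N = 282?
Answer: -48385337/94 ≈ -5.1474e+5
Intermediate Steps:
n(r) = 282/r
-628381/n(231) = -628381/(282/231) = -628381/(282*(1/231)) = -628381/94/77 = -628381*77/94 = -48385337/94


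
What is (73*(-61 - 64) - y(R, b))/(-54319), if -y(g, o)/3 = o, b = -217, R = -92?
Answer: 9776/54319 ≈ 0.17997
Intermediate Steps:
y(g, o) = -3*o
(73*(-61 - 64) - y(R, b))/(-54319) = (73*(-61 - 64) - (-3)*(-217))/(-54319) = (73*(-125) - 1*651)*(-1/54319) = (-9125 - 651)*(-1/54319) = -9776*(-1/54319) = 9776/54319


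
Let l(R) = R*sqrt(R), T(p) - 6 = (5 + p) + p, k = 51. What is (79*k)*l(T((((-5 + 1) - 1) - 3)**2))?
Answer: 560031*sqrt(139) ≈ 6.6027e+6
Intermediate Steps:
T(p) = 11 + 2*p (T(p) = 6 + ((5 + p) + p) = 6 + (5 + 2*p) = 11 + 2*p)
l(R) = R**(3/2)
(79*k)*l(T((((-5 + 1) - 1) - 3)**2)) = (79*51)*(11 + 2*(((-5 + 1) - 1) - 3)**2)**(3/2) = 4029*(11 + 2*((-4 - 1) - 3)**2)**(3/2) = 4029*(11 + 2*(-5 - 3)**2)**(3/2) = 4029*(11 + 2*(-8)**2)**(3/2) = 4029*(11 + 2*64)**(3/2) = 4029*(11 + 128)**(3/2) = 4029*139**(3/2) = 4029*(139*sqrt(139)) = 560031*sqrt(139)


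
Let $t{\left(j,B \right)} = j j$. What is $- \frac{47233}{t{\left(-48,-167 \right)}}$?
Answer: $- \frac{47233}{2304} \approx -20.5$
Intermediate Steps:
$t{\left(j,B \right)} = j^{2}$
$- \frac{47233}{t{\left(-48,-167 \right)}} = - \frac{47233}{\left(-48\right)^{2}} = - \frac{47233}{2304}$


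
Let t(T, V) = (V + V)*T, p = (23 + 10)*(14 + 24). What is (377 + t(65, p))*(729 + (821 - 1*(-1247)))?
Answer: 457021409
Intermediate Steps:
p = 1254 (p = 33*38 = 1254)
t(T, V) = 2*T*V (t(T, V) = (2*V)*T = 2*T*V)
(377 + t(65, p))*(729 + (821 - 1*(-1247))) = (377 + 2*65*1254)*(729 + (821 - 1*(-1247))) = (377 + 163020)*(729 + (821 + 1247)) = 163397*(729 + 2068) = 163397*2797 = 457021409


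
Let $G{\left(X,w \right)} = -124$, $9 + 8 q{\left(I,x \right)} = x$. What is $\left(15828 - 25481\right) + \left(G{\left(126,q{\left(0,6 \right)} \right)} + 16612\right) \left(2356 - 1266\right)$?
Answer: $17962267$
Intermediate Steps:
$q{\left(I,x \right)} = - \frac{9}{8} + \frac{x}{8}$
$\left(15828 - 25481\right) + \left(G{\left(126,q{\left(0,6 \right)} \right)} + 16612\right) \left(2356 - 1266\right) = \left(15828 - 25481\right) + \left(-124 + 16612\right) \left(2356 - 1266\right) = -9653 + 16488 \cdot 1090 = -9653 + 17971920 = 17962267$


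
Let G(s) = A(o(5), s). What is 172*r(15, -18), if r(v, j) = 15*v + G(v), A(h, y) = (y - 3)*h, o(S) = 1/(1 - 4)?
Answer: 38012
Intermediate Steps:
o(S) = -1/3 (o(S) = 1/(-3) = -1/3)
A(h, y) = h*(-3 + y) (A(h, y) = (-3 + y)*h = h*(-3 + y))
G(s) = 1 - s/3 (G(s) = -(-3 + s)/3 = 1 - s/3)
r(v, j) = 1 + 44*v/3 (r(v, j) = 15*v + (1 - v/3) = 1 + 44*v/3)
172*r(15, -18) = 172*(1 + (44/3)*15) = 172*(1 + 220) = 172*221 = 38012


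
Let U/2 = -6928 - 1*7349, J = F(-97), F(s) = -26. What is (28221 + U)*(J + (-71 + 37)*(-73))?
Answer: -817848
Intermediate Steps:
J = -26
U = -28554 (U = 2*(-6928 - 1*7349) = 2*(-6928 - 7349) = 2*(-14277) = -28554)
(28221 + U)*(J + (-71 + 37)*(-73)) = (28221 - 28554)*(-26 + (-71 + 37)*(-73)) = -333*(-26 - 34*(-73)) = -333*(-26 + 2482) = -333*2456 = -817848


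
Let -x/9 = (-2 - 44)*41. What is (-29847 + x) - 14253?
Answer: -27126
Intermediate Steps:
x = 16974 (x = -9*(-2 - 44)*41 = -(-414)*41 = -9*(-1886) = 16974)
(-29847 + x) - 14253 = (-29847 + 16974) - 14253 = -12873 - 14253 = -27126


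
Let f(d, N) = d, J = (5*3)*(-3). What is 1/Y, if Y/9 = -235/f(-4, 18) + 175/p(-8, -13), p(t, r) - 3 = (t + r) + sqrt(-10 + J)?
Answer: 61172/27896895 + 112*I*sqrt(55)/5579379 ≈ 0.0021928 + 0.00014887*I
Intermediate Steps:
J = -45 (J = 15*(-3) = -45)
p(t, r) = 3 + r + t + I*sqrt(55) (p(t, r) = 3 + ((t + r) + sqrt(-10 - 45)) = 3 + ((r + t) + sqrt(-55)) = 3 + ((r + t) + I*sqrt(55)) = 3 + (r + t + I*sqrt(55)) = 3 + r + t + I*sqrt(55))
Y = 2115/4 + 1575/(-18 + I*sqrt(55)) (Y = 9*(-235/(-4) + 175/(3 - 13 - 8 + I*sqrt(55))) = 9*(-235*(-1/4) + 175/(-18 + I*sqrt(55))) = 9*(235/4 + 175/(-18 + I*sqrt(55))) = 2115/4 + 1575/(-18 + I*sqrt(55)) ≈ 453.95 - 30.819*I)
1/Y = 1/(688185/1516 - 1575*I*sqrt(55)/379)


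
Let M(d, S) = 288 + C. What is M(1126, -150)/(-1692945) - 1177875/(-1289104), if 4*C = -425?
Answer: 1993843297223/2182382171280 ≈ 0.91361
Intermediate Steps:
C = -425/4 (C = (1/4)*(-425) = -425/4 ≈ -106.25)
M(d, S) = 727/4 (M(d, S) = 288 - 425/4 = 727/4)
M(1126, -150)/(-1692945) - 1177875/(-1289104) = (727/4)/(-1692945) - 1177875/(-1289104) = (727/4)*(-1/1692945) - 1177875*(-1/1289104) = -727/6771780 + 1177875/1289104 = 1993843297223/2182382171280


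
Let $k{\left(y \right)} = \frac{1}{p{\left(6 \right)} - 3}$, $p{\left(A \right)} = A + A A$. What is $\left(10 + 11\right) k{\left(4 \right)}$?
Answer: $\frac{7}{13} \approx 0.53846$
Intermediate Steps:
$p{\left(A \right)} = A + A^{2}$
$k{\left(y \right)} = \frac{1}{39}$ ($k{\left(y \right)} = \frac{1}{6 \left(1 + 6\right) - 3} = \frac{1}{6 \cdot 7 - 3} = \frac{1}{42 - 3} = \frac{1}{39}$)
$\left(10 + 11\right) k{\left(4 \right)} = \left(10 + 11\right) \frac{1}{39} = 21 \cdot \frac{1}{39} = \frac{7}{13}$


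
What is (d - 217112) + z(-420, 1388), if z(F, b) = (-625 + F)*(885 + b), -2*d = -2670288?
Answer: -1257253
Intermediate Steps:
d = 1335144 (d = -½*(-2670288) = 1335144)
(d - 217112) + z(-420, 1388) = (1335144 - 217112) + (-553125 - 625*1388 + 885*(-420) - 420*1388) = 1118032 + (-553125 - 867500 - 371700 - 582960) = 1118032 - 2375285 = -1257253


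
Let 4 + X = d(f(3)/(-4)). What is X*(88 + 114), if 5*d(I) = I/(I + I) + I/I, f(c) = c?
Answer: -3737/5 ≈ -747.40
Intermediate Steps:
d(I) = 3/10 (d(I) = (I/(I + I) + I/I)/5 = (I/((2*I)) + 1)/5 = (I*(1/(2*I)) + 1)/5 = (½ + 1)/5 = (⅕)*(3/2) = 3/10)
X = -37/10 (X = -4 + 3/10 = -37/10 ≈ -3.7000)
X*(88 + 114) = -37*(88 + 114)/10 = -37/10*202 = -3737/5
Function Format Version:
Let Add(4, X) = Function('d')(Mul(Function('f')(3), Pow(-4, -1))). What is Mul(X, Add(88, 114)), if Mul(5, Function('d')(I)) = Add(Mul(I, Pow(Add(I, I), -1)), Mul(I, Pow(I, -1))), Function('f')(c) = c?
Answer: Rational(-3737, 5) ≈ -747.40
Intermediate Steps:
Function('d')(I) = Rational(3, 10) (Function('d')(I) = Mul(Rational(1, 5), Add(Mul(I, Pow(Add(I, I), -1)), Mul(I, Pow(I, -1)))) = Mul(Rational(1, 5), Add(Mul(I, Pow(Mul(2, I), -1)), 1)) = Mul(Rational(1, 5), Add(Mul(I, Mul(Rational(1, 2), Pow(I, -1))), 1)) = Mul(Rational(1, 5), Add(Rational(1, 2), 1)) = Mul(Rational(1, 5), Rational(3, 2)) = Rational(3, 10))
X = Rational(-37, 10) (X = Add(-4, Rational(3, 10)) = Rational(-37, 10) ≈ -3.7000)
Mul(X, Add(88, 114)) = Mul(Rational(-37, 10), Add(88, 114)) = Mul(Rational(-37, 10), 202) = Rational(-3737, 5)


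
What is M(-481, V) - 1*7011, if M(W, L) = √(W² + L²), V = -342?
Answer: -7011 + 5*√13933 ≈ -6420.8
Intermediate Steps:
M(W, L) = √(L² + W²)
M(-481, V) - 1*7011 = √((-342)² + (-481)²) - 1*7011 = √(116964 + 231361) - 7011 = √348325 - 7011 = 5*√13933 - 7011 = -7011 + 5*√13933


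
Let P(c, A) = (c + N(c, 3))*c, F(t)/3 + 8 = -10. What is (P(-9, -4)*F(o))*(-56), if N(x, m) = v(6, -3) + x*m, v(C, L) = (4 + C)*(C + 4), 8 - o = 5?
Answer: -1741824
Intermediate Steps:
o = 3 (o = 8 - 1*5 = 8 - 5 = 3)
F(t) = -54 (F(t) = -24 + 3*(-10) = -24 - 30 = -54)
v(C, L) = (4 + C)**2 (v(C, L) = (4 + C)*(4 + C) = (4 + C)**2)
N(x, m) = 100 + m*x (N(x, m) = (4 + 6)**2 + x*m = 10**2 + m*x = 100 + m*x)
P(c, A) = c*(100 + 4*c) (P(c, A) = (c + (100 + 3*c))*c = (100 + 4*c)*c = c*(100 + 4*c))
(P(-9, -4)*F(o))*(-56) = ((4*(-9)*(25 - 9))*(-54))*(-56) = ((4*(-9)*16)*(-54))*(-56) = -576*(-54)*(-56) = 31104*(-56) = -1741824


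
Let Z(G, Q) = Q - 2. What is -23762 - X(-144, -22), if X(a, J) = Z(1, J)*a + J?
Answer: -27196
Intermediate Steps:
Z(G, Q) = -2 + Q
X(a, J) = J + a*(-2 + J) (X(a, J) = (-2 + J)*a + J = a*(-2 + J) + J = J + a*(-2 + J))
-23762 - X(-144, -22) = -23762 - (-22 - 144*(-2 - 22)) = -23762 - (-22 - 144*(-24)) = -23762 - (-22 + 3456) = -23762 - 1*3434 = -23762 - 3434 = -27196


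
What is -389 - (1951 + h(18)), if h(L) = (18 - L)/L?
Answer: -2340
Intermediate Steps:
h(L) = (18 - L)/L
-389 - (1951 + h(18)) = -389 - (1951 + (18 - 1*18)/18) = -389 - (1951 + (18 - 18)/18) = -389 - (1951 + (1/18)*0) = -389 - (1951 + 0) = -389 - 1*1951 = -389 - 1951 = -2340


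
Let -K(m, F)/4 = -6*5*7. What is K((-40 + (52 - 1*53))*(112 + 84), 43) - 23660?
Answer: -22820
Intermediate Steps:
K(m, F) = 840 (K(m, F) = -4*(-6*5)*7 = -(-120)*7 = -4*(-210) = 840)
K((-40 + (52 - 1*53))*(112 + 84), 43) - 23660 = 840 - 23660 = -22820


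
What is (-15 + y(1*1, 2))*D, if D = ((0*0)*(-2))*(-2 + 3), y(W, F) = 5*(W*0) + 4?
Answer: 0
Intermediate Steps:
y(W, F) = 4 (y(W, F) = 5*0 + 4 = 0 + 4 = 4)
D = 0 (D = (0*(-2))*1 = 0*1 = 0)
(-15 + y(1*1, 2))*D = (-15 + 4)*0 = -11*0 = 0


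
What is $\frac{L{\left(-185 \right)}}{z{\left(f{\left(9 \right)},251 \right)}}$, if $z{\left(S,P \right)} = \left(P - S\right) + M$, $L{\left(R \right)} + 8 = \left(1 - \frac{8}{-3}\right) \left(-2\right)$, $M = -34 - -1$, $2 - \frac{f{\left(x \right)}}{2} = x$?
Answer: $- \frac{23}{348} \approx -0.066092$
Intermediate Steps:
$f{\left(x \right)} = 4 - 2 x$
$M = -33$ ($M = -34 + 1 = -33$)
$L{\left(R \right)} = - \frac{46}{3}$ ($L{\left(R \right)} = -8 + \left(1 - \frac{8}{-3}\right) \left(-2\right) = -8 + \left(1 - - \frac{8}{3}\right) \left(-2\right) = -8 + \left(1 + \frac{8}{3}\right) \left(-2\right) = -8 + \frac{11}{3} \left(-2\right) = -8 - \frac{22}{3} = - \frac{46}{3}$)
$z{\left(S,P \right)} = -33 + P - S$ ($z{\left(S,P \right)} = \left(P - S\right) - 33 = -33 + P - S$)
$\frac{L{\left(-185 \right)}}{z{\left(f{\left(9 \right)},251 \right)}} = - \frac{46}{3 \left(-33 + 251 - \left(4 - 18\right)\right)} = - \frac{46}{3 \left(-33 + 251 - -14\right)} = - \frac{46}{3 \left(-33 + 251 + 14\right)} = - \frac{46}{3 \cdot 232} = \left(- \frac{46}{3}\right) \frac{1}{232} = - \frac{23}{348}$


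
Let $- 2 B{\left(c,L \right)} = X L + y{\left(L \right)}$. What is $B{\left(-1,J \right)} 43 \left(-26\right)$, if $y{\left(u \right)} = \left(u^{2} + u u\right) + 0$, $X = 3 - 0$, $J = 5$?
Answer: $36335$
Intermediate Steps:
$X = 3$ ($X = 3 + 0 = 3$)
$y{\left(u \right)} = 2 u^{2}$ ($y{\left(u \right)} = \left(u^{2} + u^{2}\right) + 0 = 2 u^{2} + 0 = 2 u^{2}$)
$B{\left(c,L \right)} = - L^{2} - \frac{3 L}{2}$ ($B{\left(c,L \right)} = - \frac{3 L + 2 L^{2}}{2} = - \frac{2 L^{2} + 3 L}{2} = - L^{2} - \frac{3 L}{2}$)
$B{\left(-1,J \right)} 43 \left(-26\right) = \frac{1}{2} \cdot 5 \left(-3 - 10\right) 43 \left(-26\right) = \frac{1}{2} \cdot 5 \left(-13\right) 43 \left(-26\right) = \left(- \frac{65}{2}\right) 43 \left(-26\right) = \left(- \frac{2795}{2}\right) \left(-26\right) = 36335$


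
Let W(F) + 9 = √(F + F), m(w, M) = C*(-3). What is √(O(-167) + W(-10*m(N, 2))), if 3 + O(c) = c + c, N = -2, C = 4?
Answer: √(-346 + 4*√15) ≈ 18.18*I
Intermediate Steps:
m(w, M) = -12 (m(w, M) = 4*(-3) = -12)
O(c) = -3 + 2*c (O(c) = -3 + (c + c) = -3 + 2*c)
W(F) = -9 + √2*√F (W(F) = -9 + √(F + F) = -9 + √(2*F) = -9 + √2*√F)
√(O(-167) + W(-10*m(N, 2))) = √((-3 + 2*(-167)) + (-9 + √2*√(-10*(-12)))) = √((-3 - 334) + (-9 + √2*√120)) = √(-337 + (-9 + √2*(2*√30))) = √(-337 + (-9 + 4*√15)) = √(-346 + 4*√15)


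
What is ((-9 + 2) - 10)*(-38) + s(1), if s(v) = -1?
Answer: 645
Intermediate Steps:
((-9 + 2) - 10)*(-38) + s(1) = ((-9 + 2) - 10)*(-38) - 1 = (-7 - 10)*(-38) - 1 = -17*(-38) - 1 = 646 - 1 = 645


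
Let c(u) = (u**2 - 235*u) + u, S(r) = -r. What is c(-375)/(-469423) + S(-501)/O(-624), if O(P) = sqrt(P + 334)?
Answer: -7875/16187 - 501*I*sqrt(290)/290 ≈ -0.4865 - 29.42*I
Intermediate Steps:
O(P) = sqrt(334 + P)
c(u) = u**2 - 234*u
c(-375)/(-469423) + S(-501)/O(-624) = -375*(-234 - 375)/(-469423) + (-1*(-501))/(sqrt(334 - 624)) = -375*(-609)*(-1/469423) + 501/(sqrt(-290)) = 228375*(-1/469423) + 501/((I*sqrt(290))) = -7875/16187 + 501*(-I*sqrt(290)/290) = -7875/16187 - 501*I*sqrt(290)/290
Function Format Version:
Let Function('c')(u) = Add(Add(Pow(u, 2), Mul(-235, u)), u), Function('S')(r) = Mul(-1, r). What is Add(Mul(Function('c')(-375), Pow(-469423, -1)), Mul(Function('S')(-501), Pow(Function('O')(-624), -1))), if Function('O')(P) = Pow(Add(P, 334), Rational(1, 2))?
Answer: Add(Rational(-7875, 16187), Mul(Rational(-501, 290), I, Pow(290, Rational(1, 2)))) ≈ Add(-0.48650, Mul(-29.420, I))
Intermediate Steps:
Function('O')(P) = Pow(Add(334, P), Rational(1, 2))
Function('c')(u) = Add(Pow(u, 2), Mul(-234, u))
Add(Mul(Function('c')(-375), Pow(-469423, -1)), Mul(Function('S')(-501), Pow(Function('O')(-624), -1))) = Add(Mul(Mul(-375, Add(-234, -375)), Pow(-469423, -1)), Mul(Mul(-1, -501), Pow(Pow(Add(334, -624), Rational(1, 2)), -1))) = Add(Mul(Mul(-375, -609), Rational(-1, 469423)), Mul(501, Pow(Pow(-290, Rational(1, 2)), -1))) = Add(Mul(228375, Rational(-1, 469423)), Mul(501, Pow(Mul(I, Pow(290, Rational(1, 2))), -1))) = Add(Rational(-7875, 16187), Mul(501, Mul(Rational(-1, 290), I, Pow(290, Rational(1, 2))))) = Add(Rational(-7875, 16187), Mul(Rational(-501, 290), I, Pow(290, Rational(1, 2))))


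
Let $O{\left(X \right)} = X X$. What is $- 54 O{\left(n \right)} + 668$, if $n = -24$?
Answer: $-30436$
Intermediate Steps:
$O{\left(X \right)} = X^{2}$
$- 54 O{\left(n \right)} + 668 = - 54 \left(-24\right)^{2} + 668 = \left(-54\right) 576 + 668 = -31104 + 668 = -30436$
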